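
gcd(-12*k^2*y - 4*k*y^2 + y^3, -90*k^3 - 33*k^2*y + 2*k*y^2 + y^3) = -6*k + y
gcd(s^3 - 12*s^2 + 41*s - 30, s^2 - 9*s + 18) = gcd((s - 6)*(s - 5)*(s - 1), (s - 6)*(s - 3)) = s - 6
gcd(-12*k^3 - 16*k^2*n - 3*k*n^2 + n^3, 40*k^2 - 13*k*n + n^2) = 1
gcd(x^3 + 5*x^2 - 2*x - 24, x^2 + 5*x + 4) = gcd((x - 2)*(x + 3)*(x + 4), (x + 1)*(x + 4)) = x + 4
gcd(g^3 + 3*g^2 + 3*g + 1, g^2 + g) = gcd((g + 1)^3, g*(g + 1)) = g + 1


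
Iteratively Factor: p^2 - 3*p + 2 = (p - 1)*(p - 2)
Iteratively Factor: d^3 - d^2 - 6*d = (d - 3)*(d^2 + 2*d) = (d - 3)*(d + 2)*(d)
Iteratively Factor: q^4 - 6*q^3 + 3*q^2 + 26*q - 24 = (q + 2)*(q^3 - 8*q^2 + 19*q - 12) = (q - 4)*(q + 2)*(q^2 - 4*q + 3) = (q - 4)*(q - 1)*(q + 2)*(q - 3)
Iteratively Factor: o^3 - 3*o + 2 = (o + 2)*(o^2 - 2*o + 1) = (o - 1)*(o + 2)*(o - 1)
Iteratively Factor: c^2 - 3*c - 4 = (c - 4)*(c + 1)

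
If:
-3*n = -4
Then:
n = 4/3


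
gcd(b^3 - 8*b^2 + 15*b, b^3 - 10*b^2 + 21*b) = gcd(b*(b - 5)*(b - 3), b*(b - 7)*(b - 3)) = b^2 - 3*b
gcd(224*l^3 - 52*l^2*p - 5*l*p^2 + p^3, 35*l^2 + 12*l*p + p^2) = 7*l + p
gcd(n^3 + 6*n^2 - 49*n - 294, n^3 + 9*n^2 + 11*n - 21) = n + 7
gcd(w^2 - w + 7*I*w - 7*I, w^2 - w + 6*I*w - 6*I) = w - 1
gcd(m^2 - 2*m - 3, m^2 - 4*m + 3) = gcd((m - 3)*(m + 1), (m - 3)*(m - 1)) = m - 3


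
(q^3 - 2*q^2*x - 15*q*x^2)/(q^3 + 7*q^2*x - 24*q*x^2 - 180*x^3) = q*(q + 3*x)/(q^2 + 12*q*x + 36*x^2)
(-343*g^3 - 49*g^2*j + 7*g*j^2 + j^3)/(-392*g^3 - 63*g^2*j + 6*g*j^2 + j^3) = (7*g - j)/(8*g - j)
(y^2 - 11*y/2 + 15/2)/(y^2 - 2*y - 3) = (y - 5/2)/(y + 1)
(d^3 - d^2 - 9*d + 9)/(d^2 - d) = d - 9/d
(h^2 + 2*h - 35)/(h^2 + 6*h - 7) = (h - 5)/(h - 1)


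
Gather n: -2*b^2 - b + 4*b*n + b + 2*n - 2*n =-2*b^2 + 4*b*n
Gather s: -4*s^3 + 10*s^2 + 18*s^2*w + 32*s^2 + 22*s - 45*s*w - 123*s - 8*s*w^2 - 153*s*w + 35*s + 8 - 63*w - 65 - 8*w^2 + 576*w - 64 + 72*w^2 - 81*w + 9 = -4*s^3 + s^2*(18*w + 42) + s*(-8*w^2 - 198*w - 66) + 64*w^2 + 432*w - 112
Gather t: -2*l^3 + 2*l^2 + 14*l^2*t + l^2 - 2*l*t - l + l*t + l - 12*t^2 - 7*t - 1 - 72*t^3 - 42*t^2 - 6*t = -2*l^3 + 3*l^2 - 72*t^3 - 54*t^2 + t*(14*l^2 - l - 13) - 1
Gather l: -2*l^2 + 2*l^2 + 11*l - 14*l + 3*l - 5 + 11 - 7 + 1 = 0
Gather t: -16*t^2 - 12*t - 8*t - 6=-16*t^2 - 20*t - 6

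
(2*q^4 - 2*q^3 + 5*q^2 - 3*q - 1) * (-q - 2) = -2*q^5 - 2*q^4 - q^3 - 7*q^2 + 7*q + 2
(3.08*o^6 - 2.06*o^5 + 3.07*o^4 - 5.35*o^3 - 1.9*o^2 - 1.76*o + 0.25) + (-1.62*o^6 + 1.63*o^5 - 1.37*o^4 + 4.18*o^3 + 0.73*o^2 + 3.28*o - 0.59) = 1.46*o^6 - 0.43*o^5 + 1.7*o^4 - 1.17*o^3 - 1.17*o^2 + 1.52*o - 0.34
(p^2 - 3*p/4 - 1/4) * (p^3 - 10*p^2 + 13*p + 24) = p^5 - 43*p^4/4 + 81*p^3/4 + 67*p^2/4 - 85*p/4 - 6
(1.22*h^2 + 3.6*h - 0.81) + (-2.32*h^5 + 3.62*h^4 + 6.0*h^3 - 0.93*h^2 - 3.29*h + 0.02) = -2.32*h^5 + 3.62*h^4 + 6.0*h^3 + 0.29*h^2 + 0.31*h - 0.79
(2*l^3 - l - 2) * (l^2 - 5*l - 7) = 2*l^5 - 10*l^4 - 15*l^3 + 3*l^2 + 17*l + 14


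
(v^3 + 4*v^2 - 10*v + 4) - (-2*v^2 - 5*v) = v^3 + 6*v^2 - 5*v + 4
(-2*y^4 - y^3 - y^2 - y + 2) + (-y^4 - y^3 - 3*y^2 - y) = -3*y^4 - 2*y^3 - 4*y^2 - 2*y + 2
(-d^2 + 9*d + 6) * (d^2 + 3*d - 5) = -d^4 + 6*d^3 + 38*d^2 - 27*d - 30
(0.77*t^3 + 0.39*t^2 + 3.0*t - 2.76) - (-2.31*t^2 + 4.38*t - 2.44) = 0.77*t^3 + 2.7*t^2 - 1.38*t - 0.32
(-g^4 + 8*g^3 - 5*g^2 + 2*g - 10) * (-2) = 2*g^4 - 16*g^3 + 10*g^2 - 4*g + 20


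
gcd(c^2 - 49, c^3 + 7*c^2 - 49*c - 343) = c^2 - 49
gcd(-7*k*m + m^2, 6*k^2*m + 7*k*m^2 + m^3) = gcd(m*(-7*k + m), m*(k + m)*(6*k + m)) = m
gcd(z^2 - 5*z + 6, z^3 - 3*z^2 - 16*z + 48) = z - 3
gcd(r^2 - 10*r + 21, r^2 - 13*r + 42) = r - 7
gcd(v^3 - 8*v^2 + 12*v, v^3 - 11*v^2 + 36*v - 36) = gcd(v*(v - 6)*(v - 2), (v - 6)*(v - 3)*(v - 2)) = v^2 - 8*v + 12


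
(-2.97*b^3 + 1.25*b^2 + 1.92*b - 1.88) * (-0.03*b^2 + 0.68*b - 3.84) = 0.0891*b^5 - 2.0571*b^4 + 12.1972*b^3 - 3.438*b^2 - 8.6512*b + 7.2192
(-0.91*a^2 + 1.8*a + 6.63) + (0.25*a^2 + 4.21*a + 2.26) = -0.66*a^2 + 6.01*a + 8.89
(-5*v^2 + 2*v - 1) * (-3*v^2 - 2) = 15*v^4 - 6*v^3 + 13*v^2 - 4*v + 2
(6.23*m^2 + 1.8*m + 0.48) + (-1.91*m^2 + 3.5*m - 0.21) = 4.32*m^2 + 5.3*m + 0.27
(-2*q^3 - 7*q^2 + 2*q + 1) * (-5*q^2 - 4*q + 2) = 10*q^5 + 43*q^4 + 14*q^3 - 27*q^2 + 2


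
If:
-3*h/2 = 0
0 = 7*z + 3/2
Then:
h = 0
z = -3/14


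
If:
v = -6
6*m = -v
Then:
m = 1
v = -6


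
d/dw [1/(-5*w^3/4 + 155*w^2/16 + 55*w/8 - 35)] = 32*(6*w^2 - 31*w - 11)/(5*(4*w^3 - 31*w^2 - 22*w + 112)^2)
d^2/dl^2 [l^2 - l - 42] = 2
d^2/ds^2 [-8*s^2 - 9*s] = -16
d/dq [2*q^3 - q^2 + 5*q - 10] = 6*q^2 - 2*q + 5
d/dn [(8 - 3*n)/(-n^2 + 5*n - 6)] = (-3*n^2 + 16*n - 22)/(n^4 - 10*n^3 + 37*n^2 - 60*n + 36)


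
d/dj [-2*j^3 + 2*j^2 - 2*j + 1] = -6*j^2 + 4*j - 2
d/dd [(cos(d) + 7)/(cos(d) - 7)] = 14*sin(d)/(cos(d) - 7)^2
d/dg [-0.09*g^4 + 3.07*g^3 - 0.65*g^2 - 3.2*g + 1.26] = -0.36*g^3 + 9.21*g^2 - 1.3*g - 3.2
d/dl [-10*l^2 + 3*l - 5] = 3 - 20*l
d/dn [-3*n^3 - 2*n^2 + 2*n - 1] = -9*n^2 - 4*n + 2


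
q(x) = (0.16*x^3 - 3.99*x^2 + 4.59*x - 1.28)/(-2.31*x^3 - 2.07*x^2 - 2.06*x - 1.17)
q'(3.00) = -0.02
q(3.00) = 0.22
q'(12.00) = -0.01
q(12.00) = 0.06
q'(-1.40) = -5.67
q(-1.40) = -4.00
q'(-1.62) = -3.40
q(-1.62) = -3.03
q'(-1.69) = -2.95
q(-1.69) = -2.81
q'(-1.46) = -4.86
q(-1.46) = -3.68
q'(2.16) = 0.03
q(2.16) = 0.22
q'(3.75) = -0.03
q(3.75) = 0.20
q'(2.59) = -0.00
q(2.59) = 0.22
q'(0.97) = 0.27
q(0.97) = 0.06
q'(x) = (0.48*x^2 - 7.98*x + 4.59)/(-2.31*x^3 - 2.07*x^2 - 2.06*x - 1.17) + (6.93*x^2 + 4.14*x + 2.06)*(0.16*x^3 - 3.99*x^2 + 4.59*x - 1.28)/(-2.31*x^3 - 2.07*x^2 - 2.06*x - 1.17)^2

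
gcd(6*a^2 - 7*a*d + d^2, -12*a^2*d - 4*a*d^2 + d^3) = 6*a - d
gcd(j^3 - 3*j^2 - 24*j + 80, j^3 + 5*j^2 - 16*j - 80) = j^2 + j - 20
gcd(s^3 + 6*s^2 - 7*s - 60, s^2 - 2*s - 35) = s + 5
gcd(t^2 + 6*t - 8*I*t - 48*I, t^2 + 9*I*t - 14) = 1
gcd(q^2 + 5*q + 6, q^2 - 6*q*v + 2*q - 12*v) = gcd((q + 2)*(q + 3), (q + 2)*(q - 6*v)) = q + 2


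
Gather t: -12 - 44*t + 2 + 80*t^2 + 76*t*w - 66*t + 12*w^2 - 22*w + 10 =80*t^2 + t*(76*w - 110) + 12*w^2 - 22*w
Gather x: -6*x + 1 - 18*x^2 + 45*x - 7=-18*x^2 + 39*x - 6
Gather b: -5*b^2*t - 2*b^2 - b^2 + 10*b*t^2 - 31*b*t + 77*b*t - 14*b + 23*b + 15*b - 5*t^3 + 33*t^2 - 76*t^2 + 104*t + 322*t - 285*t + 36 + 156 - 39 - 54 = b^2*(-5*t - 3) + b*(10*t^2 + 46*t + 24) - 5*t^3 - 43*t^2 + 141*t + 99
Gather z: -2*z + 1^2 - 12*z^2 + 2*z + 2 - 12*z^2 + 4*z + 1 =-24*z^2 + 4*z + 4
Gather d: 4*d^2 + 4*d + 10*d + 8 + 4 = 4*d^2 + 14*d + 12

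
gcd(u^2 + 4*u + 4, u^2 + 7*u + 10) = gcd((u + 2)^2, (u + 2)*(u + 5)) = u + 2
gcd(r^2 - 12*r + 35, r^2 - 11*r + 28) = r - 7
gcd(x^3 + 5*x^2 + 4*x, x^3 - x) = x^2 + x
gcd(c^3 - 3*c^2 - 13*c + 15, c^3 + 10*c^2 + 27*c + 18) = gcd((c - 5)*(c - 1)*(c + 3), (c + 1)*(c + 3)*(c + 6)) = c + 3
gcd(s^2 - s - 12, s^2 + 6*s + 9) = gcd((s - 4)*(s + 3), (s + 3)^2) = s + 3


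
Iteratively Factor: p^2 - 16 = (p + 4)*(p - 4)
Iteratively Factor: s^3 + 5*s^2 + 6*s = (s + 2)*(s^2 + 3*s) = (s + 2)*(s + 3)*(s)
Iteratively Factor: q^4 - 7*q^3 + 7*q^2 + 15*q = (q)*(q^3 - 7*q^2 + 7*q + 15) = q*(q - 5)*(q^2 - 2*q - 3) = q*(q - 5)*(q - 3)*(q + 1)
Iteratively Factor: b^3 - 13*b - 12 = (b - 4)*(b^2 + 4*b + 3) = (b - 4)*(b + 1)*(b + 3)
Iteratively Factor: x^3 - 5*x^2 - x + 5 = (x - 5)*(x^2 - 1) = (x - 5)*(x + 1)*(x - 1)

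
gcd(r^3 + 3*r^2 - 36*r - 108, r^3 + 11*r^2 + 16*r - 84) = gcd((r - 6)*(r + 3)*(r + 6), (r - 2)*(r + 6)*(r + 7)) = r + 6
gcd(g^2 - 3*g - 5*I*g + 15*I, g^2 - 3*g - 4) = 1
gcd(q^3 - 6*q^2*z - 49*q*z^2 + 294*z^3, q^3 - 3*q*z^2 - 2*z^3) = 1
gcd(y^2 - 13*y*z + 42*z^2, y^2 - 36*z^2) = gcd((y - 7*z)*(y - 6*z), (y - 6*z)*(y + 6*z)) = y - 6*z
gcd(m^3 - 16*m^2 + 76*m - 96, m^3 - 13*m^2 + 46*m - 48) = m^2 - 10*m + 16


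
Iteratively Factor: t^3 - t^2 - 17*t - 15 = (t + 1)*(t^2 - 2*t - 15) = (t - 5)*(t + 1)*(t + 3)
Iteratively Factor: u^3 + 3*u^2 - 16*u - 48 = (u + 4)*(u^2 - u - 12) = (u + 3)*(u + 4)*(u - 4)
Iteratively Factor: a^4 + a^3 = (a)*(a^3 + a^2) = a^2*(a^2 + a) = a^2*(a + 1)*(a)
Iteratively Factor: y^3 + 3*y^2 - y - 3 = (y - 1)*(y^2 + 4*y + 3) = (y - 1)*(y + 3)*(y + 1)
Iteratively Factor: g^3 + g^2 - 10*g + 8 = (g - 1)*(g^2 + 2*g - 8) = (g - 1)*(g + 4)*(g - 2)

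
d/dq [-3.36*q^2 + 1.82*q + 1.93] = 1.82 - 6.72*q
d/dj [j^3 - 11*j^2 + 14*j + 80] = 3*j^2 - 22*j + 14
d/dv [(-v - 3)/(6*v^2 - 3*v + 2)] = (6*v^2 + 36*v - 11)/(36*v^4 - 36*v^3 + 33*v^2 - 12*v + 4)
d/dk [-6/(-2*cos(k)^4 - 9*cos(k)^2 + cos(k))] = 6*(8*cos(k)^3 + 18*cos(k) - 1)*sin(k)/((2*cos(k)^3 + 9*cos(k) - 1)^2*cos(k)^2)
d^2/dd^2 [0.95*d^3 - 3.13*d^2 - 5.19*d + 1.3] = 5.7*d - 6.26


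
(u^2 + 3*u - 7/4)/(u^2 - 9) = (u^2 + 3*u - 7/4)/(u^2 - 9)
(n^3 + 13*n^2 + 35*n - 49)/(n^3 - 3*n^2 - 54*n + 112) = (n^2 + 6*n - 7)/(n^2 - 10*n + 16)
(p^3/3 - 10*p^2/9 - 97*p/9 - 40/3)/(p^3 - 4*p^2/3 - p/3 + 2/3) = (3*p^3 - 10*p^2 - 97*p - 120)/(3*(3*p^3 - 4*p^2 - p + 2))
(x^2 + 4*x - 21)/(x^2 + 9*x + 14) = (x - 3)/(x + 2)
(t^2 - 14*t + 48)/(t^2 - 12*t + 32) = (t - 6)/(t - 4)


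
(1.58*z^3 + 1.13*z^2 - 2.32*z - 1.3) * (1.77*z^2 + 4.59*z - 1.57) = 2.7966*z^5 + 9.2523*z^4 - 1.4003*z^3 - 14.7239*z^2 - 2.3246*z + 2.041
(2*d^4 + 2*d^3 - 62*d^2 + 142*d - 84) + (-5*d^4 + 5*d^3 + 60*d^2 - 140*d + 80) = -3*d^4 + 7*d^3 - 2*d^2 + 2*d - 4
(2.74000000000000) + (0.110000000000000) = 2.85000000000000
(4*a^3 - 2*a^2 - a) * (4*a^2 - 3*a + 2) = 16*a^5 - 20*a^4 + 10*a^3 - a^2 - 2*a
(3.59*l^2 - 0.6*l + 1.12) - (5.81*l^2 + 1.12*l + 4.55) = -2.22*l^2 - 1.72*l - 3.43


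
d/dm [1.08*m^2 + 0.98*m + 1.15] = 2.16*m + 0.98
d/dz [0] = 0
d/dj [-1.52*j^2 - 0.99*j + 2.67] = -3.04*j - 0.99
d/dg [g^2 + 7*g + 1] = 2*g + 7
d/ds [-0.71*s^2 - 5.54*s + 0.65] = -1.42*s - 5.54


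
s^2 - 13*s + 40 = (s - 8)*(s - 5)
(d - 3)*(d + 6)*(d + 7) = d^3 + 10*d^2 + 3*d - 126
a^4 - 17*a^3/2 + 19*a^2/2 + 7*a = a*(a - 7)*(a - 2)*(a + 1/2)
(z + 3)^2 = z^2 + 6*z + 9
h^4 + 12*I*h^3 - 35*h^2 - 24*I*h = h*(h + I)*(h + 3*I)*(h + 8*I)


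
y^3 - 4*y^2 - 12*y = y*(y - 6)*(y + 2)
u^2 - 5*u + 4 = (u - 4)*(u - 1)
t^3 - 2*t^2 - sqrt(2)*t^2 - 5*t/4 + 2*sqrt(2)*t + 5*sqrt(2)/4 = (t - 5/2)*(t + 1/2)*(t - sqrt(2))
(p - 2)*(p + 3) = p^2 + p - 6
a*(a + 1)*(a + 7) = a^3 + 8*a^2 + 7*a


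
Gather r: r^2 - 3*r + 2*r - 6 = r^2 - r - 6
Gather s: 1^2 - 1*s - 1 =-s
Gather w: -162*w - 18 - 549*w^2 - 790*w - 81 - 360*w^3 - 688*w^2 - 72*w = -360*w^3 - 1237*w^2 - 1024*w - 99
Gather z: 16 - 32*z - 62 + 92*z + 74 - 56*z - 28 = 4*z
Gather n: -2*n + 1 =1 - 2*n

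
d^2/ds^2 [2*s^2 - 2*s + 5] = 4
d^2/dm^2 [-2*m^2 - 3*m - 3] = -4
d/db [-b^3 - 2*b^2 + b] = -3*b^2 - 4*b + 1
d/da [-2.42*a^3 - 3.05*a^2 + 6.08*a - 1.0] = -7.26*a^2 - 6.1*a + 6.08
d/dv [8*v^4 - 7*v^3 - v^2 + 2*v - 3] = 32*v^3 - 21*v^2 - 2*v + 2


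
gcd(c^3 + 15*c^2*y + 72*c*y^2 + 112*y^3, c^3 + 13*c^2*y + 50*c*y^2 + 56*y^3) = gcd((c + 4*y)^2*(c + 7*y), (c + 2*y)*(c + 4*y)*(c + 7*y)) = c^2 + 11*c*y + 28*y^2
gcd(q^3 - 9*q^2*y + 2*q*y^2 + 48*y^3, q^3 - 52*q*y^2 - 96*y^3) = -q^2 + 6*q*y + 16*y^2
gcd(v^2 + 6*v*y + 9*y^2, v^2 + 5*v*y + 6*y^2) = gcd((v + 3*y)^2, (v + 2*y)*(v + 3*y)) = v + 3*y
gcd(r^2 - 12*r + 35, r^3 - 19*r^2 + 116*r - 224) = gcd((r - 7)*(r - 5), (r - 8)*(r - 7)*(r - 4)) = r - 7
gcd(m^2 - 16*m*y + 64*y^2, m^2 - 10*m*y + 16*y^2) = -m + 8*y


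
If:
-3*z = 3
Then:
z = -1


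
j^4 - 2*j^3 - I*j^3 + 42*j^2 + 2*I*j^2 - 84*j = j*(j - 2)*(j - 7*I)*(j + 6*I)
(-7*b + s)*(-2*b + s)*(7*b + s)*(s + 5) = 98*b^3*s + 490*b^3 - 49*b^2*s^2 - 245*b^2*s - 2*b*s^3 - 10*b*s^2 + s^4 + 5*s^3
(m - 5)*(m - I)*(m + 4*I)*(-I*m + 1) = -I*m^4 + 4*m^3 + 5*I*m^3 - 20*m^2 - I*m^2 + 4*m + 5*I*m - 20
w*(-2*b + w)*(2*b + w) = -4*b^2*w + w^3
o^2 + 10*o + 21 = (o + 3)*(o + 7)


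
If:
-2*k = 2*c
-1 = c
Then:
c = -1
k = 1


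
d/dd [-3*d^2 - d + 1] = -6*d - 1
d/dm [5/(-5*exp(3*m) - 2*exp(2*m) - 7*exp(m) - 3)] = (75*exp(2*m) + 20*exp(m) + 35)*exp(m)/(5*exp(3*m) + 2*exp(2*m) + 7*exp(m) + 3)^2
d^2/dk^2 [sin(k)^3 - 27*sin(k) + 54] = -9*sin(k)^3 + 33*sin(k)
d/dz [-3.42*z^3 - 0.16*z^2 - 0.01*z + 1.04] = -10.26*z^2 - 0.32*z - 0.01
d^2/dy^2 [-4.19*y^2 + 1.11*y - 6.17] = -8.38000000000000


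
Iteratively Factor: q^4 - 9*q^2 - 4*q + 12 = (q + 2)*(q^3 - 2*q^2 - 5*q + 6) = (q - 1)*(q + 2)*(q^2 - q - 6) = (q - 1)*(q + 2)^2*(q - 3)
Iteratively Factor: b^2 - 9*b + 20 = (b - 4)*(b - 5)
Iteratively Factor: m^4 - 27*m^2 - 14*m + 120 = (m - 2)*(m^3 + 2*m^2 - 23*m - 60) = (m - 2)*(m + 4)*(m^2 - 2*m - 15) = (m - 5)*(m - 2)*(m + 4)*(m + 3)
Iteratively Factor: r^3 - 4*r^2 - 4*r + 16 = (r - 4)*(r^2 - 4) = (r - 4)*(r + 2)*(r - 2)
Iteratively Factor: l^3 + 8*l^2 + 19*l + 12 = (l + 4)*(l^2 + 4*l + 3) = (l + 1)*(l + 4)*(l + 3)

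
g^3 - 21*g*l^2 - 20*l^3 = (g - 5*l)*(g + l)*(g + 4*l)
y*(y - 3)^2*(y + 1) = y^4 - 5*y^3 + 3*y^2 + 9*y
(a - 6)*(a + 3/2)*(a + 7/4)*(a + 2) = a^4 - 3*a^3/4 - 179*a^2/8 - 99*a/2 - 63/2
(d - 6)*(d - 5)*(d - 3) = d^3 - 14*d^2 + 63*d - 90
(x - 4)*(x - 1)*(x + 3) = x^3 - 2*x^2 - 11*x + 12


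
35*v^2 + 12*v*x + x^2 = (5*v + x)*(7*v + x)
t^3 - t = t*(t - 1)*(t + 1)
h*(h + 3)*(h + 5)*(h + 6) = h^4 + 14*h^3 + 63*h^2 + 90*h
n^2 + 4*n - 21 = (n - 3)*(n + 7)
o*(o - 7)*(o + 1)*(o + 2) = o^4 - 4*o^3 - 19*o^2 - 14*o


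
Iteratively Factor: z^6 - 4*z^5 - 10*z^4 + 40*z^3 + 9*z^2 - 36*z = (z - 1)*(z^5 - 3*z^4 - 13*z^3 + 27*z^2 + 36*z) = (z - 1)*(z + 1)*(z^4 - 4*z^3 - 9*z^2 + 36*z) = z*(z - 1)*(z + 1)*(z^3 - 4*z^2 - 9*z + 36) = z*(z - 3)*(z - 1)*(z + 1)*(z^2 - z - 12) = z*(z - 4)*(z - 3)*(z - 1)*(z + 1)*(z + 3)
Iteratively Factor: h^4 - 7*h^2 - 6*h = (h - 3)*(h^3 + 3*h^2 + 2*h) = (h - 3)*(h + 1)*(h^2 + 2*h) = h*(h - 3)*(h + 1)*(h + 2)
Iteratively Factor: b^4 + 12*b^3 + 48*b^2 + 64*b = (b + 4)*(b^3 + 8*b^2 + 16*b) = (b + 4)^2*(b^2 + 4*b) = b*(b + 4)^2*(b + 4)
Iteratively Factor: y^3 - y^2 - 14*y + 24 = (y + 4)*(y^2 - 5*y + 6) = (y - 3)*(y + 4)*(y - 2)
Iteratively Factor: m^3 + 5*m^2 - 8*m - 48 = (m + 4)*(m^2 + m - 12) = (m - 3)*(m + 4)*(m + 4)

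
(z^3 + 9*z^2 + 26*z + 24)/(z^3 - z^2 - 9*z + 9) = (z^2 + 6*z + 8)/(z^2 - 4*z + 3)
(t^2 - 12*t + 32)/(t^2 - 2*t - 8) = (t - 8)/(t + 2)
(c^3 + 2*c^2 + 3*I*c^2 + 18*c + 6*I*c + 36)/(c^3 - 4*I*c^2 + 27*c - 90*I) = (c^2 + c*(2 + 6*I) + 12*I)/(c^2 - I*c + 30)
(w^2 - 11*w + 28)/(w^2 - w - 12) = (w - 7)/(w + 3)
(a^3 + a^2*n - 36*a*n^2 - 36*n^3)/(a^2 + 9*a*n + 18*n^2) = (a^2 - 5*a*n - 6*n^2)/(a + 3*n)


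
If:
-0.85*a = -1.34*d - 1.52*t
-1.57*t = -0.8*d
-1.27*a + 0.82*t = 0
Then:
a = 0.00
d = 0.00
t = 0.00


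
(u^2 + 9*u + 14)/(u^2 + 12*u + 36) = (u^2 + 9*u + 14)/(u^2 + 12*u + 36)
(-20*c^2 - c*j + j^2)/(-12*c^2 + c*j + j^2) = (5*c - j)/(3*c - j)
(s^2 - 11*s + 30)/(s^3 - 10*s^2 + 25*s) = (s - 6)/(s*(s - 5))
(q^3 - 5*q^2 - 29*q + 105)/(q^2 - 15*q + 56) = (q^2 + 2*q - 15)/(q - 8)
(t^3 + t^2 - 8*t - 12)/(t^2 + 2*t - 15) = (t^2 + 4*t + 4)/(t + 5)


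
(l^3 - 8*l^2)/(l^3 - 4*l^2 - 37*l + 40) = l^2/(l^2 + 4*l - 5)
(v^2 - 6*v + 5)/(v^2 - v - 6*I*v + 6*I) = (v - 5)/(v - 6*I)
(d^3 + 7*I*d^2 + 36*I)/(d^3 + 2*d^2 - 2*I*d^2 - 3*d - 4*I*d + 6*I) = (d^2 + 9*I*d - 18)/(d^2 + 2*d - 3)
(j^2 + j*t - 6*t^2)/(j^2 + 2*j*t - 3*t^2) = (-j + 2*t)/(-j + t)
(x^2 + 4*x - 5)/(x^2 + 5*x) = (x - 1)/x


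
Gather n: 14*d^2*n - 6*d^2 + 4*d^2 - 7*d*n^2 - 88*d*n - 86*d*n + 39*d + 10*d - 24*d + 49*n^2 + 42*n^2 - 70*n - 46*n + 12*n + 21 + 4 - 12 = -2*d^2 + 25*d + n^2*(91 - 7*d) + n*(14*d^2 - 174*d - 104) + 13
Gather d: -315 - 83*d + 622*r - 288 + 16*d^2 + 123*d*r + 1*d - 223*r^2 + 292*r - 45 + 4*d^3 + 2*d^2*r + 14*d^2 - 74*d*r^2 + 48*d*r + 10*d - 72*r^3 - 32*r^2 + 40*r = 4*d^3 + d^2*(2*r + 30) + d*(-74*r^2 + 171*r - 72) - 72*r^3 - 255*r^2 + 954*r - 648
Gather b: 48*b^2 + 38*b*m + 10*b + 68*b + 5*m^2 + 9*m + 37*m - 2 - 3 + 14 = 48*b^2 + b*(38*m + 78) + 5*m^2 + 46*m + 9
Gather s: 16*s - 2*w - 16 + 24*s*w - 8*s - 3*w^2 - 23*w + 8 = s*(24*w + 8) - 3*w^2 - 25*w - 8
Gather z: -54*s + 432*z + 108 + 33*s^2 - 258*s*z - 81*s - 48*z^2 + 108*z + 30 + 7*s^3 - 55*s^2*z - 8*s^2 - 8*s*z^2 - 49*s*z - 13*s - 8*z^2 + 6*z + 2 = 7*s^3 + 25*s^2 - 148*s + z^2*(-8*s - 56) + z*(-55*s^2 - 307*s + 546) + 140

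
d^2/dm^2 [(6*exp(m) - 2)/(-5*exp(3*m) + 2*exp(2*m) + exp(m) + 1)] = (-600*exp(6*m) + 630*exp(5*m) - 364*exp(4*m) - 366*exp(3*m) + 174*exp(2*m) - 8*exp(m) - 8)*exp(m)/(125*exp(9*m) - 150*exp(8*m) - 15*exp(7*m) - 23*exp(6*m) + 63*exp(5*m) + 12*exp(4*m) + 2*exp(3*m) - 9*exp(2*m) - 3*exp(m) - 1)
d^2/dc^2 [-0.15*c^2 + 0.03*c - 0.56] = -0.300000000000000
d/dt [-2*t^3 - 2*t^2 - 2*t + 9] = -6*t^2 - 4*t - 2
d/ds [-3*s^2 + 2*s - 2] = 2 - 6*s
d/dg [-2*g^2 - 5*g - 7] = -4*g - 5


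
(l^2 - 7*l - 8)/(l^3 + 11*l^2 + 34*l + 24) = (l - 8)/(l^2 + 10*l + 24)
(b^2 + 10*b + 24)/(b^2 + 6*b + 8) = (b + 6)/(b + 2)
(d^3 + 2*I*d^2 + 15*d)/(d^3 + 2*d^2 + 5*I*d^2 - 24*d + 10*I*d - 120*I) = d*(d - 3*I)/(d^2 + 2*d - 24)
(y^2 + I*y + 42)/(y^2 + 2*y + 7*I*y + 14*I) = (y - 6*I)/(y + 2)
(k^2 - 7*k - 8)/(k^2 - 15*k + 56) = (k + 1)/(k - 7)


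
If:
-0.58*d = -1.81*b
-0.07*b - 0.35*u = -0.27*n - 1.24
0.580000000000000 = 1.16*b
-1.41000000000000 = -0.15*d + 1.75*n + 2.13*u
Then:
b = 0.50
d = 1.56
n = -2.51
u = 1.51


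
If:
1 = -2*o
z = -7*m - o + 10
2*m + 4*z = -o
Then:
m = 83/52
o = -1/2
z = -35/52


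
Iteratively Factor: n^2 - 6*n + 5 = (n - 1)*(n - 5)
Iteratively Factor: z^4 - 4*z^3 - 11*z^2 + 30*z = (z)*(z^3 - 4*z^2 - 11*z + 30) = z*(z - 5)*(z^2 + z - 6) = z*(z - 5)*(z - 2)*(z + 3)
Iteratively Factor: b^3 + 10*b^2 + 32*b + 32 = (b + 4)*(b^2 + 6*b + 8) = (b + 2)*(b + 4)*(b + 4)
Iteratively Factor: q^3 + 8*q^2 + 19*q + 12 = (q + 1)*(q^2 + 7*q + 12) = (q + 1)*(q + 4)*(q + 3)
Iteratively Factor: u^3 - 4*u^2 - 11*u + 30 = (u - 2)*(u^2 - 2*u - 15) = (u - 2)*(u + 3)*(u - 5)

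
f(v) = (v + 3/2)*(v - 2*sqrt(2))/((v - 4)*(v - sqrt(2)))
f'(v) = -(v + 3/2)*(v - 2*sqrt(2))/((v - 4)*(v - sqrt(2))^2) + (v + 3/2)/((v - 4)*(v - sqrt(2))) + (v - 2*sqrt(2))/((v - 4)*(v - sqrt(2))) - (v + 3/2)*(v - 2*sqrt(2))/((v - 4)^2*(v - sqrt(2))) = (-(v - 4)*(v - 2*sqrt(2))*(2*v + 3) + (v - 4)*(v - sqrt(2))*(4*v - 4*sqrt(2) + 3) - (v - 2*sqrt(2))*(v - sqrt(2))*(2*v + 3))/(2*(v - 4)^2*(v - sqrt(2))^2)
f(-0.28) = -0.52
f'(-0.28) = -0.69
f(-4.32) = 0.42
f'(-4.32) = -0.08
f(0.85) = -2.62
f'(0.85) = -5.26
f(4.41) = 7.61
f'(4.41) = -15.00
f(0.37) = -1.21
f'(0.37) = -1.65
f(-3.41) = 0.33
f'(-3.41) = -0.11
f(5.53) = 3.02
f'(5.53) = -1.16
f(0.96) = -3.33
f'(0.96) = -8.00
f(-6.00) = 0.54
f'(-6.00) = -0.05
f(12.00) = 1.46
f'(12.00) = -0.05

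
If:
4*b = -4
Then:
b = -1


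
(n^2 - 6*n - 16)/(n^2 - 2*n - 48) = (n + 2)/(n + 6)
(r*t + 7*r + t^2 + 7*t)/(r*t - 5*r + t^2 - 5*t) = (t + 7)/(t - 5)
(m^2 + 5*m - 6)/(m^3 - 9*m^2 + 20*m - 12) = (m + 6)/(m^2 - 8*m + 12)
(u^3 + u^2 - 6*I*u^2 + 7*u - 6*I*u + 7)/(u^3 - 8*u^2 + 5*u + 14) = (u^2 - 6*I*u + 7)/(u^2 - 9*u + 14)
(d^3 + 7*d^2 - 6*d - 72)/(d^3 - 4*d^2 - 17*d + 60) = (d + 6)/(d - 5)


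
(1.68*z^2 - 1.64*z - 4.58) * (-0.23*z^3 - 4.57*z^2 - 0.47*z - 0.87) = -0.3864*z^5 - 7.3004*z^4 + 7.7586*z^3 + 20.2398*z^2 + 3.5794*z + 3.9846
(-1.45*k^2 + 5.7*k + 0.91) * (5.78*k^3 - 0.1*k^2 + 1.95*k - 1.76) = -8.381*k^5 + 33.091*k^4 + 1.8623*k^3 + 13.576*k^2 - 8.2575*k - 1.6016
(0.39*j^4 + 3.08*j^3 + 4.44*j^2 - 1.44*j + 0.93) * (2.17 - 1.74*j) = -0.6786*j^5 - 4.5129*j^4 - 1.042*j^3 + 12.1404*j^2 - 4.743*j + 2.0181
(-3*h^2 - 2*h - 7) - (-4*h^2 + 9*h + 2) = h^2 - 11*h - 9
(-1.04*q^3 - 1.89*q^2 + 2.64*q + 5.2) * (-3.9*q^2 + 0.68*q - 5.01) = 4.056*q^5 + 6.6638*q^4 - 6.3708*q^3 - 9.0159*q^2 - 9.6904*q - 26.052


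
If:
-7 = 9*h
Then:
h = -7/9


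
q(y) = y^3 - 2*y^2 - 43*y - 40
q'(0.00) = -43.00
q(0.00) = -40.00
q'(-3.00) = -4.00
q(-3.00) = 44.00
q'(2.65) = -32.53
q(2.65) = -149.39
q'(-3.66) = 11.83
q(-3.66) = 41.56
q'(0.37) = -44.07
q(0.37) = -56.13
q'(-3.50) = 7.75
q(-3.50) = 43.12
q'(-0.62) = -39.37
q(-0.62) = -14.35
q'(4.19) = -7.09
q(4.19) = -181.72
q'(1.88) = -39.92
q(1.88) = -121.26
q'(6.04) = 42.28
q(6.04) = -152.33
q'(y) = 3*y^2 - 4*y - 43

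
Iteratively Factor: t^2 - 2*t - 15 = (t - 5)*(t + 3)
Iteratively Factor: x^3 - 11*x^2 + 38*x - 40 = (x - 2)*(x^2 - 9*x + 20) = (x - 5)*(x - 2)*(x - 4)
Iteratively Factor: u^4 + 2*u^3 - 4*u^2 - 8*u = (u)*(u^3 + 2*u^2 - 4*u - 8) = u*(u + 2)*(u^2 - 4) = u*(u - 2)*(u + 2)*(u + 2)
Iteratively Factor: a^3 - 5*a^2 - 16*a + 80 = (a - 4)*(a^2 - a - 20) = (a - 4)*(a + 4)*(a - 5)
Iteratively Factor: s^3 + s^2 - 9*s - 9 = (s + 1)*(s^2 - 9) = (s + 1)*(s + 3)*(s - 3)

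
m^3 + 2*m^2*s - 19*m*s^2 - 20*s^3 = (m - 4*s)*(m + s)*(m + 5*s)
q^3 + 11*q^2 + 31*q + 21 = (q + 1)*(q + 3)*(q + 7)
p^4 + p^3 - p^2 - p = p*(p - 1)*(p + 1)^2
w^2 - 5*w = w*(w - 5)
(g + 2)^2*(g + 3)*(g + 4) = g^4 + 11*g^3 + 44*g^2 + 76*g + 48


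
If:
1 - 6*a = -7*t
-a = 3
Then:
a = -3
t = -19/7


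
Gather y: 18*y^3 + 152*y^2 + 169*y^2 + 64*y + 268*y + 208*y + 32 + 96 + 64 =18*y^3 + 321*y^2 + 540*y + 192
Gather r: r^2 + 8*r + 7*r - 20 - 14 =r^2 + 15*r - 34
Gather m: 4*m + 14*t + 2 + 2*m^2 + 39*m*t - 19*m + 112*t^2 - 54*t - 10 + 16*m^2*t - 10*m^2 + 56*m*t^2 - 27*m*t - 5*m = m^2*(16*t - 8) + m*(56*t^2 + 12*t - 20) + 112*t^2 - 40*t - 8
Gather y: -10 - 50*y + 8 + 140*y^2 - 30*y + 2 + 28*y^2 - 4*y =168*y^2 - 84*y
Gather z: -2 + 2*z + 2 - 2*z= 0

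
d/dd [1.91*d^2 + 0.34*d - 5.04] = 3.82*d + 0.34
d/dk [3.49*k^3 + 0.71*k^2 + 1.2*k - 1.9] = 10.47*k^2 + 1.42*k + 1.2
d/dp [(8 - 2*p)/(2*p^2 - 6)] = (-p^2 + 2*p*(p - 4) + 3)/(p^2 - 3)^2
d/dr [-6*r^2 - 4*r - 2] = -12*r - 4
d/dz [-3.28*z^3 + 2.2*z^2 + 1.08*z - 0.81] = -9.84*z^2 + 4.4*z + 1.08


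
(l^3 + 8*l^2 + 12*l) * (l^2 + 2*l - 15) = l^5 + 10*l^4 + 13*l^3 - 96*l^2 - 180*l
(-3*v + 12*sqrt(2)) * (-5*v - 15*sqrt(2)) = 15*v^2 - 15*sqrt(2)*v - 360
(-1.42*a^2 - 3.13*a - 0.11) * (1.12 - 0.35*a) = 0.497*a^3 - 0.4949*a^2 - 3.4671*a - 0.1232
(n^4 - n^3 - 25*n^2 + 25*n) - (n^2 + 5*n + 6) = n^4 - n^3 - 26*n^2 + 20*n - 6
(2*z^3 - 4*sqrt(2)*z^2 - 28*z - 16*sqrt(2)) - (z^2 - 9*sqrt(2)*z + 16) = 2*z^3 - 4*sqrt(2)*z^2 - z^2 - 28*z + 9*sqrt(2)*z - 16*sqrt(2) - 16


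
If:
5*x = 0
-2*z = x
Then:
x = 0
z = 0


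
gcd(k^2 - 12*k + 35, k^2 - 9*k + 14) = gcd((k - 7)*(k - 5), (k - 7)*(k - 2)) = k - 7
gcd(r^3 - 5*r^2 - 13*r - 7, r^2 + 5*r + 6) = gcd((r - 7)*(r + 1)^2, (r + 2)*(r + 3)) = 1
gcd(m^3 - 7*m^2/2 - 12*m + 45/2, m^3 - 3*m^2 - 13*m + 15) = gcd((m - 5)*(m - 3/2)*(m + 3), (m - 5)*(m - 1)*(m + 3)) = m^2 - 2*m - 15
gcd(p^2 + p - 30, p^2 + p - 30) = p^2 + p - 30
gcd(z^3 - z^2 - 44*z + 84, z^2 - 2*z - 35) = 1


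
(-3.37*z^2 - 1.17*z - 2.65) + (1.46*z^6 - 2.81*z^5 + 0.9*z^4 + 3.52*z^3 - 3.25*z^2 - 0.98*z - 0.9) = 1.46*z^6 - 2.81*z^5 + 0.9*z^4 + 3.52*z^3 - 6.62*z^2 - 2.15*z - 3.55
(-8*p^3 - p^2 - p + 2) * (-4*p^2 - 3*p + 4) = 32*p^5 + 28*p^4 - 25*p^3 - 9*p^2 - 10*p + 8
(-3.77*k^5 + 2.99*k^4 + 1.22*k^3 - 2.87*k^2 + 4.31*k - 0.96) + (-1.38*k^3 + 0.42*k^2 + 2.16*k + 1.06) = -3.77*k^5 + 2.99*k^4 - 0.16*k^3 - 2.45*k^2 + 6.47*k + 0.1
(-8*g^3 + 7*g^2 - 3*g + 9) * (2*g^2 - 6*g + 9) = -16*g^5 + 62*g^4 - 120*g^3 + 99*g^2 - 81*g + 81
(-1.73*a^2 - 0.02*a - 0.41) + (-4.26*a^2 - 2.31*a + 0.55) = -5.99*a^2 - 2.33*a + 0.14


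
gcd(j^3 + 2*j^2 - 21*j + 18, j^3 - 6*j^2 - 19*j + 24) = j - 1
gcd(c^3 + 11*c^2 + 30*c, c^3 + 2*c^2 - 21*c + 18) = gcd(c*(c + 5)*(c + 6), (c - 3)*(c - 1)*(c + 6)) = c + 6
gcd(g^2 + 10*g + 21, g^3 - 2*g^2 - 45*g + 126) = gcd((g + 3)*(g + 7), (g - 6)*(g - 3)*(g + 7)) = g + 7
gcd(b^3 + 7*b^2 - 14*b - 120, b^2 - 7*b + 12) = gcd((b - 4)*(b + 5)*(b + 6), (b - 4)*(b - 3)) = b - 4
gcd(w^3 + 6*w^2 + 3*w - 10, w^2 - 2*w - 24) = 1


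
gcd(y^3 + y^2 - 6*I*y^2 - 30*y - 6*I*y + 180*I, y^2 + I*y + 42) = y - 6*I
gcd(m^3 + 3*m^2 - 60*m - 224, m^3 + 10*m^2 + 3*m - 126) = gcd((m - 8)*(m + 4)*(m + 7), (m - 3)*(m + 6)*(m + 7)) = m + 7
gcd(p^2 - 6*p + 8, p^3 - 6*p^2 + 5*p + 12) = p - 4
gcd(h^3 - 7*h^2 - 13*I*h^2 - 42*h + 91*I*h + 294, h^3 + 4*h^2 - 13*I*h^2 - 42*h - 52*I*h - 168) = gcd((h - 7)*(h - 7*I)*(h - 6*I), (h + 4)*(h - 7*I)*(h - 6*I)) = h^2 - 13*I*h - 42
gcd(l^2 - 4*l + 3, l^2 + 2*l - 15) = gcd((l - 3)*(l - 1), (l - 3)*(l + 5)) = l - 3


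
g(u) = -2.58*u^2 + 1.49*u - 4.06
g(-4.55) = -64.25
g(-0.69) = -6.32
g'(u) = 1.49 - 5.16*u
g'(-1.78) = 10.67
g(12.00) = -357.70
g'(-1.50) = 9.23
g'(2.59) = -11.87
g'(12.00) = -60.43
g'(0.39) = -0.52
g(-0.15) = -4.34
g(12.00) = -357.70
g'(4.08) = -19.56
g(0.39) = -3.87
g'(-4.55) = 24.97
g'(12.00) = -60.43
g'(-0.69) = 5.05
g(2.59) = -17.51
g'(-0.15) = 2.26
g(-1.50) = -12.10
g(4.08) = -40.93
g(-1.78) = -14.89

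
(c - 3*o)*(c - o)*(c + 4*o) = c^3 - 13*c*o^2 + 12*o^3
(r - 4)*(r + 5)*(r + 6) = r^3 + 7*r^2 - 14*r - 120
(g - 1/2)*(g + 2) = g^2 + 3*g/2 - 1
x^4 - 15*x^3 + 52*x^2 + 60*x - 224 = (x - 8)*(x - 7)*(x - 2)*(x + 2)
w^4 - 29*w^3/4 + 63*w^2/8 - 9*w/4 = w*(w - 6)*(w - 3/4)*(w - 1/2)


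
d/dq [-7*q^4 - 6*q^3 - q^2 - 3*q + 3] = -28*q^3 - 18*q^2 - 2*q - 3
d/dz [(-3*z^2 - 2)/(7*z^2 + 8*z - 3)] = 2*(-12*z^2 + 23*z + 8)/(49*z^4 + 112*z^3 + 22*z^2 - 48*z + 9)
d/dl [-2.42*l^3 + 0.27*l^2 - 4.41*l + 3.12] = -7.26*l^2 + 0.54*l - 4.41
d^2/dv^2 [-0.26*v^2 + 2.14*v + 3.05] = -0.520000000000000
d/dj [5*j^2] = 10*j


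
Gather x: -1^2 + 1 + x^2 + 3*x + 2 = x^2 + 3*x + 2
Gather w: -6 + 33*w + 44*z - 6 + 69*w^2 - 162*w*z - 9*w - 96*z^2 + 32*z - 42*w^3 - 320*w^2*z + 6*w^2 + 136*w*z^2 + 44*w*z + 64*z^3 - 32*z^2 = -42*w^3 + w^2*(75 - 320*z) + w*(136*z^2 - 118*z + 24) + 64*z^3 - 128*z^2 + 76*z - 12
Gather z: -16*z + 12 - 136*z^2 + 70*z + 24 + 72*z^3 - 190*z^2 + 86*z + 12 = 72*z^3 - 326*z^2 + 140*z + 48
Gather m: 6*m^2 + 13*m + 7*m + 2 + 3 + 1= 6*m^2 + 20*m + 6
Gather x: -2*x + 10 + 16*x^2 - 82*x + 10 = 16*x^2 - 84*x + 20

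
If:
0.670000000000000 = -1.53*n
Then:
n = -0.44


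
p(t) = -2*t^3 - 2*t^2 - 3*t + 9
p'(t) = -6*t^2 - 4*t - 3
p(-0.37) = 9.94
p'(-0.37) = -2.34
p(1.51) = -6.98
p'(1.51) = -22.72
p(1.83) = -15.44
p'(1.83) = -30.41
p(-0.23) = 9.61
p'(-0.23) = -2.40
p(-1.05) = 12.26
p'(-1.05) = -5.42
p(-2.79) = 45.24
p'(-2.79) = -38.54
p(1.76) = -13.38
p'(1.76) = -28.63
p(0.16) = 8.46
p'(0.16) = -3.79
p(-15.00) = 6354.00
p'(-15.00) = -1293.00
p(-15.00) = 6354.00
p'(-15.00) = -1293.00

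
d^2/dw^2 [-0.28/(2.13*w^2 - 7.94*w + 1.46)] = (2.540664*w^2 - 9.470832*w - 0.28*(4.26*w - 7.94)*(8.52*w - 15.88) + 1.741488)/(2.13*w^2 - 7.94*w + 1.46)^3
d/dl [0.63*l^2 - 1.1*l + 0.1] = 1.26*l - 1.1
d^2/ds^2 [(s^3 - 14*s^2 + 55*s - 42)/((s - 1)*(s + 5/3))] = 3588/(27*s^3 + 135*s^2 + 225*s + 125)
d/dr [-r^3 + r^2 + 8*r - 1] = -3*r^2 + 2*r + 8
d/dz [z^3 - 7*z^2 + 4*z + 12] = 3*z^2 - 14*z + 4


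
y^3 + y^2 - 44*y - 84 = (y - 7)*(y + 2)*(y + 6)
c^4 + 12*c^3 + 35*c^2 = c^2*(c + 5)*(c + 7)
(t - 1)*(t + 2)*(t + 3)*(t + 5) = t^4 + 9*t^3 + 21*t^2 - t - 30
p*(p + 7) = p^2 + 7*p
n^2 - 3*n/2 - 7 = (n - 7/2)*(n + 2)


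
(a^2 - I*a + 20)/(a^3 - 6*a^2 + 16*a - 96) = (a - 5*I)/(a^2 + a*(-6 - 4*I) + 24*I)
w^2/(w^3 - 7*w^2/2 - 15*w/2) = 2*w/(2*w^2 - 7*w - 15)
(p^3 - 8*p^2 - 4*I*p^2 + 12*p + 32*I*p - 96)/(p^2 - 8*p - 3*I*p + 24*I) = (p^2 - 4*I*p + 12)/(p - 3*I)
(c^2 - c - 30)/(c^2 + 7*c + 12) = (c^2 - c - 30)/(c^2 + 7*c + 12)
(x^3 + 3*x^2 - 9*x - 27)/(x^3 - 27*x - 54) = (x - 3)/(x - 6)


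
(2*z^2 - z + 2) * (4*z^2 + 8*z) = 8*z^4 + 12*z^3 + 16*z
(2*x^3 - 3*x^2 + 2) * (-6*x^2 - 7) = -12*x^5 + 18*x^4 - 14*x^3 + 9*x^2 - 14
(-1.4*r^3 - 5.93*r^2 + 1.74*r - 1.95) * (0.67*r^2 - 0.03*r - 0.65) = -0.938*r^5 - 3.9311*r^4 + 2.2537*r^3 + 2.4958*r^2 - 1.0725*r + 1.2675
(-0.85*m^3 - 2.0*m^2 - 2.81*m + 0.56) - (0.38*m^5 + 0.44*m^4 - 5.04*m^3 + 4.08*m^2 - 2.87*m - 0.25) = -0.38*m^5 - 0.44*m^4 + 4.19*m^3 - 6.08*m^2 + 0.0600000000000001*m + 0.81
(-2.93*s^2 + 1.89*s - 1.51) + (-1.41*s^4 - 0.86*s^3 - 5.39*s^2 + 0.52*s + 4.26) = -1.41*s^4 - 0.86*s^3 - 8.32*s^2 + 2.41*s + 2.75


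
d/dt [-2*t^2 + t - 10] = 1 - 4*t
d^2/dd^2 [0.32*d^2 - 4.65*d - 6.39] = 0.640000000000000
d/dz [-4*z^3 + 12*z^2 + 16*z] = -12*z^2 + 24*z + 16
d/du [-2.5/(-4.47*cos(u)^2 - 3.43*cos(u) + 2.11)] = (22.35*cos(u) + 8.575)*sin(u)/(4.47*cos(u)^2 + 3.43*cos(u) - 2.11)^2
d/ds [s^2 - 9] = 2*s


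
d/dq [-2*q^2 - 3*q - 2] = -4*q - 3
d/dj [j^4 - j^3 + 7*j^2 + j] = 4*j^3 - 3*j^2 + 14*j + 1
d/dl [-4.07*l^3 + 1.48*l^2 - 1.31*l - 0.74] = -12.21*l^2 + 2.96*l - 1.31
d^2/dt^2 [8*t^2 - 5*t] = 16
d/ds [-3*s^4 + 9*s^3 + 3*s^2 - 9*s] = -12*s^3 + 27*s^2 + 6*s - 9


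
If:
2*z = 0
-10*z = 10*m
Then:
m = 0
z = 0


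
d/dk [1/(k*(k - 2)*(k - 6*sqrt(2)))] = (-k*(k - 2) - k*(k - 6*sqrt(2)) - (k - 2)*(k - 6*sqrt(2)))/(k^2*(k - 2)^2*(k - 6*sqrt(2))^2)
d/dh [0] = 0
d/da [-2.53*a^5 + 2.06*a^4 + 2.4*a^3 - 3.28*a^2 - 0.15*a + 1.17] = -12.65*a^4 + 8.24*a^3 + 7.2*a^2 - 6.56*a - 0.15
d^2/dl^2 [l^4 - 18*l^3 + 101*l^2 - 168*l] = 12*l^2 - 108*l + 202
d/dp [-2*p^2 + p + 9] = 1 - 4*p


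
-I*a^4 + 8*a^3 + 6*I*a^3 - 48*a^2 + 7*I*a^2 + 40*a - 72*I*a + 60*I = (a - 5)*(a + 2*I)*(a + 6*I)*(-I*a + I)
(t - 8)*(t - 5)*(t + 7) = t^3 - 6*t^2 - 51*t + 280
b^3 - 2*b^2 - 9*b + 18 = (b - 3)*(b - 2)*(b + 3)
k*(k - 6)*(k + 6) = k^3 - 36*k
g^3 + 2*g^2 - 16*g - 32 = (g - 4)*(g + 2)*(g + 4)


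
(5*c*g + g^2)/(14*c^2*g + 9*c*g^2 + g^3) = (5*c + g)/(14*c^2 + 9*c*g + g^2)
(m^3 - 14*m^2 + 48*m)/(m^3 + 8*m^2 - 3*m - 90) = m*(m^2 - 14*m + 48)/(m^3 + 8*m^2 - 3*m - 90)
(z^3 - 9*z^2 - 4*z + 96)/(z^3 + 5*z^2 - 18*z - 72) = (z - 8)/(z + 6)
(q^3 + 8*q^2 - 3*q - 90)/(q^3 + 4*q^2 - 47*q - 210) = (q - 3)/(q - 7)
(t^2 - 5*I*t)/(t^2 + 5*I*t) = (t - 5*I)/(t + 5*I)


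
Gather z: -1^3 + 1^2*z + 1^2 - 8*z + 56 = 56 - 7*z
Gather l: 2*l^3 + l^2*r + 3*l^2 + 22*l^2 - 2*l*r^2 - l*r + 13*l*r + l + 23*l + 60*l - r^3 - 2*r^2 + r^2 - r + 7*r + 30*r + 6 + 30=2*l^3 + l^2*(r + 25) + l*(-2*r^2 + 12*r + 84) - r^3 - r^2 + 36*r + 36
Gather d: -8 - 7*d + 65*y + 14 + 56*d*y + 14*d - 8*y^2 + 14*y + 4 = d*(56*y + 7) - 8*y^2 + 79*y + 10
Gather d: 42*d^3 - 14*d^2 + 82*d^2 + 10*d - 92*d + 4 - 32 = 42*d^3 + 68*d^2 - 82*d - 28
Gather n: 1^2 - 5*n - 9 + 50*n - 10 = 45*n - 18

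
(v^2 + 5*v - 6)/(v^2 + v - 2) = (v + 6)/(v + 2)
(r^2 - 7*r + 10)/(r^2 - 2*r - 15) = (r - 2)/(r + 3)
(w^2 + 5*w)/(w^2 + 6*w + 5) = w/(w + 1)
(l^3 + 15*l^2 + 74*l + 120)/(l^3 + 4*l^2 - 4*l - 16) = (l^2 + 11*l + 30)/(l^2 - 4)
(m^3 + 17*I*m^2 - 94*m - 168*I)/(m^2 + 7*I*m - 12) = (m^2 + 13*I*m - 42)/(m + 3*I)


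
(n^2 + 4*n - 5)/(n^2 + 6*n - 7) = (n + 5)/(n + 7)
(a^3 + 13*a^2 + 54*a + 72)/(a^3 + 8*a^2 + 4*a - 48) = (a + 3)/(a - 2)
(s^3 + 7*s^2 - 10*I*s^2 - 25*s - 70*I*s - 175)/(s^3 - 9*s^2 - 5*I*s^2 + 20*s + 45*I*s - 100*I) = (s^2 + s*(7 - 5*I) - 35*I)/(s^2 - 9*s + 20)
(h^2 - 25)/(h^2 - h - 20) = (h + 5)/(h + 4)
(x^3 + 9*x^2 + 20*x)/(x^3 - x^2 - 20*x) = (x + 5)/(x - 5)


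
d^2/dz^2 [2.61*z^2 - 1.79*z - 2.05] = 5.22000000000000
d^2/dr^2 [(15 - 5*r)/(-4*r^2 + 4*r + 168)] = 5*((4 - 3*r)*(-r^2 + r + 42) - (r - 3)*(2*r - 1)^2)/(2*(-r^2 + r + 42)^3)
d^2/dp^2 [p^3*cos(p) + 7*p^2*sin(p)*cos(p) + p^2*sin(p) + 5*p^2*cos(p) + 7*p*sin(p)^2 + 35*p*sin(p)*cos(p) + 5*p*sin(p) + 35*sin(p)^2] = -p^3*cos(p) - 7*p^2*sin(p) - 14*p^2*sin(2*p) - 5*p^2*cos(p) - 25*p*sin(p) - 70*p*sin(2*p) + 10*p*cos(p) + 42*p*cos(2*p) + 2*sin(p) + 21*sin(2*p) + 20*cos(p) + 140*cos(2*p)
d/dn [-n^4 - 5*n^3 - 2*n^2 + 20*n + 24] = -4*n^3 - 15*n^2 - 4*n + 20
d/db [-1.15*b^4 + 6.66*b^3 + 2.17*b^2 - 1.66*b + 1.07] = -4.6*b^3 + 19.98*b^2 + 4.34*b - 1.66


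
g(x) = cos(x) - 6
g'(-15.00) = 0.65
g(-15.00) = -6.76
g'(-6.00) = -0.28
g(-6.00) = -5.04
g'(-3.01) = 0.13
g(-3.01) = -6.99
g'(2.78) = -0.35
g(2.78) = -6.94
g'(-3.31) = -0.17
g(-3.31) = -6.99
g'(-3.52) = -0.37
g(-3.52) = -6.93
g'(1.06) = -0.87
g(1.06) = -5.51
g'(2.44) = -0.65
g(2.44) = -6.76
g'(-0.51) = 0.49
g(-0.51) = -5.13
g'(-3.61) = -0.45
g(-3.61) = -6.89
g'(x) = -sin(x)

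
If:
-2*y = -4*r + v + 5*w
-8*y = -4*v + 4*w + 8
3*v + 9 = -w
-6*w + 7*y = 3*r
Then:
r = -431/158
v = -214/79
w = -69/79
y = -303/158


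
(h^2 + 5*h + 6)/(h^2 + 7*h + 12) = (h + 2)/(h + 4)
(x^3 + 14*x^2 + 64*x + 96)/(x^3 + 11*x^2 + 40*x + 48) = (x + 6)/(x + 3)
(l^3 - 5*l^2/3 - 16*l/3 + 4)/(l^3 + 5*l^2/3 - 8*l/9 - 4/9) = 3*(l - 3)/(3*l + 1)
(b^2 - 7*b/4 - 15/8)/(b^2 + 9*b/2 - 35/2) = (b + 3/4)/(b + 7)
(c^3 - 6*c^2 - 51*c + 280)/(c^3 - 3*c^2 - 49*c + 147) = (c^2 - 13*c + 40)/(c^2 - 10*c + 21)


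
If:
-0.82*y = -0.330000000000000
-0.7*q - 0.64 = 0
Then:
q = -0.91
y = 0.40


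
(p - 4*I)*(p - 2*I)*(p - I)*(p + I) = p^4 - 6*I*p^3 - 7*p^2 - 6*I*p - 8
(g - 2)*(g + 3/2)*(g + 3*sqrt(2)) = g^3 - g^2/2 + 3*sqrt(2)*g^2 - 3*g - 3*sqrt(2)*g/2 - 9*sqrt(2)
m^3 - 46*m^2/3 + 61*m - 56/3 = (m - 8)*(m - 7)*(m - 1/3)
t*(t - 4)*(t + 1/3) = t^3 - 11*t^2/3 - 4*t/3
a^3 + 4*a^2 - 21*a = a*(a - 3)*(a + 7)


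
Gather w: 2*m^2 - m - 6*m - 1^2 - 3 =2*m^2 - 7*m - 4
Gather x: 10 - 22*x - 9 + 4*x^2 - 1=4*x^2 - 22*x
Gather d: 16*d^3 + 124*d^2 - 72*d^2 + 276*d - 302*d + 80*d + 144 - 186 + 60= 16*d^3 + 52*d^2 + 54*d + 18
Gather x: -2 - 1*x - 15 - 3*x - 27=-4*x - 44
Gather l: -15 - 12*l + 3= -12*l - 12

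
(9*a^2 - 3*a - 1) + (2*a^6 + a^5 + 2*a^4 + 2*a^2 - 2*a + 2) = 2*a^6 + a^5 + 2*a^4 + 11*a^2 - 5*a + 1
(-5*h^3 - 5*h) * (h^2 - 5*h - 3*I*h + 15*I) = -5*h^5 + 25*h^4 + 15*I*h^4 - 5*h^3 - 75*I*h^3 + 25*h^2 + 15*I*h^2 - 75*I*h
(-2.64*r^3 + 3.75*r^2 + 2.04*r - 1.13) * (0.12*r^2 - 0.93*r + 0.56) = -0.3168*r^5 + 2.9052*r^4 - 4.7211*r^3 + 0.0671999999999999*r^2 + 2.1933*r - 0.6328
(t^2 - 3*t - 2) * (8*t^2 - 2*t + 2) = 8*t^4 - 26*t^3 - 8*t^2 - 2*t - 4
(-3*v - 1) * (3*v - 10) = -9*v^2 + 27*v + 10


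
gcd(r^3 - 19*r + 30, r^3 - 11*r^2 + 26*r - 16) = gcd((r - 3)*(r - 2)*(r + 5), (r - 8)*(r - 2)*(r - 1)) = r - 2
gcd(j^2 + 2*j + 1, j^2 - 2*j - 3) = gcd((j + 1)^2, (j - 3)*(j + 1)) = j + 1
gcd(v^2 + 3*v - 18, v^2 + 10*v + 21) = 1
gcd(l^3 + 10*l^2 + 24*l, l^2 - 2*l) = l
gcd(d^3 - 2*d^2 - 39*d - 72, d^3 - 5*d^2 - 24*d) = d^2 - 5*d - 24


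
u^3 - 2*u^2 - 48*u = u*(u - 8)*(u + 6)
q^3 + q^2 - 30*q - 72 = (q - 6)*(q + 3)*(q + 4)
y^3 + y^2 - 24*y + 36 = (y - 3)*(y - 2)*(y + 6)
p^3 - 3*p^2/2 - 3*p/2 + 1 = (p - 2)*(p - 1/2)*(p + 1)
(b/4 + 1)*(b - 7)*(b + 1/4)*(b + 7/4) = b^4/4 - b^3/4 - 537*b^2/64 - 917*b/64 - 49/16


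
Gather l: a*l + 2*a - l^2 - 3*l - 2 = 2*a - l^2 + l*(a - 3) - 2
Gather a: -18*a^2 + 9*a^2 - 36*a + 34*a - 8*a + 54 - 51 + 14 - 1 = -9*a^2 - 10*a + 16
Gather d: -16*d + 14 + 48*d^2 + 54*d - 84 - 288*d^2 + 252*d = -240*d^2 + 290*d - 70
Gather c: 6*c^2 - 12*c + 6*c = 6*c^2 - 6*c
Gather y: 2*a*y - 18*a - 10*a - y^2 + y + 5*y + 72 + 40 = -28*a - y^2 + y*(2*a + 6) + 112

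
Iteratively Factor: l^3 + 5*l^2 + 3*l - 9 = (l + 3)*(l^2 + 2*l - 3) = (l - 1)*(l + 3)*(l + 3)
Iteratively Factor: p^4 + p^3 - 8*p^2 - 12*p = (p)*(p^3 + p^2 - 8*p - 12) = p*(p - 3)*(p^2 + 4*p + 4) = p*(p - 3)*(p + 2)*(p + 2)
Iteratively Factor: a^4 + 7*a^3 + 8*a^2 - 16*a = (a + 4)*(a^3 + 3*a^2 - 4*a) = a*(a + 4)*(a^2 + 3*a - 4) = a*(a + 4)^2*(a - 1)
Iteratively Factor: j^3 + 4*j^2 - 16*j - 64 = (j + 4)*(j^2 - 16) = (j + 4)^2*(j - 4)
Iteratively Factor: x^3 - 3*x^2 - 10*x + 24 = (x - 4)*(x^2 + x - 6) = (x - 4)*(x - 2)*(x + 3)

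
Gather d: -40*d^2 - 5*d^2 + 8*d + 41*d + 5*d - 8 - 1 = -45*d^2 + 54*d - 9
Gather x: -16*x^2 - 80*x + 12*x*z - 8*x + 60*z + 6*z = -16*x^2 + x*(12*z - 88) + 66*z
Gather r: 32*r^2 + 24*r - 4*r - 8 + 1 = 32*r^2 + 20*r - 7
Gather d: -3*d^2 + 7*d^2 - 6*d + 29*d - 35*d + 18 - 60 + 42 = 4*d^2 - 12*d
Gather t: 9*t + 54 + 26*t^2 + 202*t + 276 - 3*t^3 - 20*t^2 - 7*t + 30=-3*t^3 + 6*t^2 + 204*t + 360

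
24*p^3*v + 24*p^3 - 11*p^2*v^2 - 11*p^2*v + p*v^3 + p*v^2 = (-8*p + v)*(-3*p + v)*(p*v + p)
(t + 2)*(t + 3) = t^2 + 5*t + 6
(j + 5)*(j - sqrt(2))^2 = j^3 - 2*sqrt(2)*j^2 + 5*j^2 - 10*sqrt(2)*j + 2*j + 10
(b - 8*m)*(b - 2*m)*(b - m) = b^3 - 11*b^2*m + 26*b*m^2 - 16*m^3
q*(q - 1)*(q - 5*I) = q^3 - q^2 - 5*I*q^2 + 5*I*q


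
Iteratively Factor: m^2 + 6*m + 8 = (m + 4)*(m + 2)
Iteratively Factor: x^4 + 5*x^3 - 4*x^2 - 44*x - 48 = (x + 2)*(x^3 + 3*x^2 - 10*x - 24) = (x - 3)*(x + 2)*(x^2 + 6*x + 8) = (x - 3)*(x + 2)*(x + 4)*(x + 2)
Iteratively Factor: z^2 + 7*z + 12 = (z + 3)*(z + 4)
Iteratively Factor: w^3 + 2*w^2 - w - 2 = (w + 1)*(w^2 + w - 2) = (w + 1)*(w + 2)*(w - 1)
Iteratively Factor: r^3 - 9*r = (r - 3)*(r^2 + 3*r) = (r - 3)*(r + 3)*(r)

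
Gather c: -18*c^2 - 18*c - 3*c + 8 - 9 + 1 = -18*c^2 - 21*c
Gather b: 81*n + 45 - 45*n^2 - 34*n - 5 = -45*n^2 + 47*n + 40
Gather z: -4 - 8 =-12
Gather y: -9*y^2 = -9*y^2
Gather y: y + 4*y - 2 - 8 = 5*y - 10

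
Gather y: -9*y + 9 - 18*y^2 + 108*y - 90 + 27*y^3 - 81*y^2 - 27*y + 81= 27*y^3 - 99*y^2 + 72*y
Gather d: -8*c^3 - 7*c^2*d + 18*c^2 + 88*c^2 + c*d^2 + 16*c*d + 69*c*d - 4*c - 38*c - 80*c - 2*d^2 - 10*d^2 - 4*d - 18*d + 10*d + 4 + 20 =-8*c^3 + 106*c^2 - 122*c + d^2*(c - 12) + d*(-7*c^2 + 85*c - 12) + 24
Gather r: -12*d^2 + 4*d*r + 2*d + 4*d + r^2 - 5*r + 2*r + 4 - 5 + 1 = -12*d^2 + 6*d + r^2 + r*(4*d - 3)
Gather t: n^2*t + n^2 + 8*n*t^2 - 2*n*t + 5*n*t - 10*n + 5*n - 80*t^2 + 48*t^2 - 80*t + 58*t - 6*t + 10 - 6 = n^2 - 5*n + t^2*(8*n - 32) + t*(n^2 + 3*n - 28) + 4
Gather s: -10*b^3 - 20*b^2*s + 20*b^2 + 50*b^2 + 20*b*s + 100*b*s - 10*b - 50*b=-10*b^3 + 70*b^2 - 60*b + s*(-20*b^2 + 120*b)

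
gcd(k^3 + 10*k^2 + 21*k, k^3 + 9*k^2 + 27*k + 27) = k + 3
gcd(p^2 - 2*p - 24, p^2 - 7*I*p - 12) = 1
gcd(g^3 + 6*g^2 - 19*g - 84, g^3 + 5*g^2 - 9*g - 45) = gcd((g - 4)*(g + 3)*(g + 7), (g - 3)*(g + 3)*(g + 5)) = g + 3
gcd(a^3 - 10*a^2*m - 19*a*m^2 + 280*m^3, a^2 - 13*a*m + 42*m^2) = a - 7*m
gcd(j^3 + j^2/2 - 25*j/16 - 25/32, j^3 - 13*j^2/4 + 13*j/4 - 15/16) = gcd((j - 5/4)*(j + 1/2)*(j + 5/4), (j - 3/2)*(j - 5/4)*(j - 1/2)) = j - 5/4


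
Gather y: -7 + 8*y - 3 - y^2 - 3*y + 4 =-y^2 + 5*y - 6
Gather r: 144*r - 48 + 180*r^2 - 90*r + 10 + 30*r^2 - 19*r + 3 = 210*r^2 + 35*r - 35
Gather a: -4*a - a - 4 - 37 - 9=-5*a - 50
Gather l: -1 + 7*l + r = 7*l + r - 1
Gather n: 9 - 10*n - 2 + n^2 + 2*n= n^2 - 8*n + 7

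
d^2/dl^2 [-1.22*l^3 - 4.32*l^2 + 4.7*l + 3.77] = -7.32*l - 8.64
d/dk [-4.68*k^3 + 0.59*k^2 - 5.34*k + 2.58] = -14.04*k^2 + 1.18*k - 5.34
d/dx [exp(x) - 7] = exp(x)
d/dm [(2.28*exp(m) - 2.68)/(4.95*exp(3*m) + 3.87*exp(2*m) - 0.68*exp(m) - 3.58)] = (-22.572*exp(3*m) + 30.9744*exp(2*m) + 20.7432*exp(m) - 9.9848)*exp(m)/(24.5025*exp(6*m) + 38.313*exp(5*m) + 8.2449*exp(4*m) - 40.7052*exp(3*m) - 27.2468*exp(2*m) + 4.8688*exp(m) + 12.8164)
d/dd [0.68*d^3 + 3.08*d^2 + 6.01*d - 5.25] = 2.04*d^2 + 6.16*d + 6.01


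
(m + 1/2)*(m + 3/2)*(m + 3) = m^3 + 5*m^2 + 27*m/4 + 9/4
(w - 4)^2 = w^2 - 8*w + 16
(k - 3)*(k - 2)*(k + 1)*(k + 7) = k^4 + 3*k^3 - 27*k^2 + 13*k + 42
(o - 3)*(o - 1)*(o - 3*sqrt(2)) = o^3 - 3*sqrt(2)*o^2 - 4*o^2 + 3*o + 12*sqrt(2)*o - 9*sqrt(2)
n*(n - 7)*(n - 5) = n^3 - 12*n^2 + 35*n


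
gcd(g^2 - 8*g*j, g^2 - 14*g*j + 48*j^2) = g - 8*j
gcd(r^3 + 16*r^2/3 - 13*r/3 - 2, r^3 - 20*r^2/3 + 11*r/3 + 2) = r^2 - 2*r/3 - 1/3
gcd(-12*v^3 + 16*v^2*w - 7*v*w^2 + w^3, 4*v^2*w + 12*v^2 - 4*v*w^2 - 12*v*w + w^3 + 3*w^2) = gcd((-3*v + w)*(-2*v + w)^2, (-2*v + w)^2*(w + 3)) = 4*v^2 - 4*v*w + w^2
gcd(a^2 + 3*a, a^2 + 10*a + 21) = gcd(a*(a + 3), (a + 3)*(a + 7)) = a + 3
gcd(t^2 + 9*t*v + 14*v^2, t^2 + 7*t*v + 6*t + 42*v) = t + 7*v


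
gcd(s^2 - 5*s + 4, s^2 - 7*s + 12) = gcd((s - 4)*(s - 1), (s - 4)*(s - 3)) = s - 4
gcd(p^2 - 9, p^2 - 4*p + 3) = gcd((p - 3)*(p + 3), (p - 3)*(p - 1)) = p - 3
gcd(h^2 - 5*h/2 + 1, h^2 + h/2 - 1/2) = h - 1/2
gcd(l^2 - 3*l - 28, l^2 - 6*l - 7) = l - 7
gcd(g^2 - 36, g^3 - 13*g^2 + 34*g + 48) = g - 6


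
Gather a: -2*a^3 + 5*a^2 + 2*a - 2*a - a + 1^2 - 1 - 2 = -2*a^3 + 5*a^2 - a - 2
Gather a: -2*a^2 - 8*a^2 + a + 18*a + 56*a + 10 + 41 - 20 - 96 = -10*a^2 + 75*a - 65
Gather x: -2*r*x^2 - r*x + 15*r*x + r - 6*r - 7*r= -2*r*x^2 + 14*r*x - 12*r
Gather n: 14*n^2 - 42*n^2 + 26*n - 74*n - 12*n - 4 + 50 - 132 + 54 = -28*n^2 - 60*n - 32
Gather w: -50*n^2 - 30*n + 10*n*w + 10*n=-50*n^2 + 10*n*w - 20*n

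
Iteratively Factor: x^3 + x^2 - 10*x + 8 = (x + 4)*(x^2 - 3*x + 2) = (x - 1)*(x + 4)*(x - 2)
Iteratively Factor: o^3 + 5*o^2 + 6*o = (o + 2)*(o^2 + 3*o) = o*(o + 2)*(o + 3)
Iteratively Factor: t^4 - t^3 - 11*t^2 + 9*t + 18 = (t + 3)*(t^3 - 4*t^2 + t + 6) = (t - 3)*(t + 3)*(t^2 - t - 2) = (t - 3)*(t - 2)*(t + 3)*(t + 1)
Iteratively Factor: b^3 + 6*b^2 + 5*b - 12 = (b + 4)*(b^2 + 2*b - 3) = (b - 1)*(b + 4)*(b + 3)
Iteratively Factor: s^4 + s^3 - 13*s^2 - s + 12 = (s - 3)*(s^3 + 4*s^2 - s - 4) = (s - 3)*(s + 1)*(s^2 + 3*s - 4) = (s - 3)*(s - 1)*(s + 1)*(s + 4)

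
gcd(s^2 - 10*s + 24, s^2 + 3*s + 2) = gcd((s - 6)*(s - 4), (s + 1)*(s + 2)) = 1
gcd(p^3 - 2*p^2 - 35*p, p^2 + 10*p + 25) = p + 5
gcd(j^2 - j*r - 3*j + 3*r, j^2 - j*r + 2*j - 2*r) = -j + r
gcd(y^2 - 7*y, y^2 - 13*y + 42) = y - 7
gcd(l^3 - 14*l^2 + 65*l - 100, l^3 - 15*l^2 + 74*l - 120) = l^2 - 9*l + 20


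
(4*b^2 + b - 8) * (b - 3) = 4*b^3 - 11*b^2 - 11*b + 24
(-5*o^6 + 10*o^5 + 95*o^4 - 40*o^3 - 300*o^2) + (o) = -5*o^6 + 10*o^5 + 95*o^4 - 40*o^3 - 300*o^2 + o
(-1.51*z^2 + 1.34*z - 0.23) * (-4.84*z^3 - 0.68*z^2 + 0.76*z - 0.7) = 7.3084*z^5 - 5.4588*z^4 - 0.9456*z^3 + 2.2318*z^2 - 1.1128*z + 0.161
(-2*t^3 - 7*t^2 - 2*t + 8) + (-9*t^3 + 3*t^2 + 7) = -11*t^3 - 4*t^2 - 2*t + 15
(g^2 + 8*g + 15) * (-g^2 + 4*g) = -g^4 - 4*g^3 + 17*g^2 + 60*g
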